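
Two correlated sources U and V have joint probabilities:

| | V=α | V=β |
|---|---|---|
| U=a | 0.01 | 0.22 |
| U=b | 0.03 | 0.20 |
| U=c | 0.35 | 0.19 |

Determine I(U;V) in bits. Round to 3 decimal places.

0.272 bits

Marginals: p(U) = (0.2300, 0.2300, 0.5400), p(V) = (0.3900, 0.6100).
I(U;V) = Σ p(x,y)·log₂[p(x,y)/(p(x)p(y))].
  (a,α): 0.01·log₂(0.1115) = -0.0317
  (a,β): 0.22·log₂(1.5681) = 0.1428
  (b,α): 0.03·log₂(0.3344) = -0.0474
  (b,β): 0.20·log₂(1.4255) = 0.1023
  (c,α): 0.35·log₂(1.6619) = 0.2565
  (c,β): 0.19·log₂(0.5768) = -0.1508
Sum = 0.272 bits.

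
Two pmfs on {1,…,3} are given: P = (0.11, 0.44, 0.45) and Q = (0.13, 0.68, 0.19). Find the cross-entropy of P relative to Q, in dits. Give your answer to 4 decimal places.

H(P,Q) = −Σ p·log₁₀ q.
  −0.11·log₁₀(0.13) = 0.09747
  −0.44·log₁₀(0.68) = 0.07370
  −0.45·log₁₀(0.19) = 0.32456
H(P,Q) = 0.4957 dits.

0.4957 dits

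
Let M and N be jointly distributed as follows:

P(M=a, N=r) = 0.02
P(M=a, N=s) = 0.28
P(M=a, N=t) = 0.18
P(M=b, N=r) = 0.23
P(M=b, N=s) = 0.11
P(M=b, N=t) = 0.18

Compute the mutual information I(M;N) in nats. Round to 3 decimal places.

Marginals: p(M) = (0.4800, 0.5200), p(N) = (0.2500, 0.3900, 0.3600).
I(M;N) = Σ p(x,y)·ln[p(x,y)/(p(x)p(y))].
  (a,r): 0.02·ln(0.1667) = -0.0358
  (a,s): 0.28·ln(1.4957) = 0.1127
  (a,t): 0.18·ln(1.0417) = 0.0073
  (b,r): 0.23·ln(1.7692) = 0.1312
  (b,s): 0.11·ln(0.5424) = -0.0673
  (b,t): 0.18·ln(0.9615) = -0.0071
Sum = 0.141 nats.

0.141 nats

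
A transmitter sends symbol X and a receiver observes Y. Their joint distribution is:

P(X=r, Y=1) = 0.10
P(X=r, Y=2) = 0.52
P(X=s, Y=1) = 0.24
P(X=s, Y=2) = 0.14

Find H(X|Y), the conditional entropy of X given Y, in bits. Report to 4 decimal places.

0.7892 bits

Chain rule: H(X|Y) = H(X,Y) − H(Y).
Marginals: p(X) = (0.6200, 0.3800), p(Y) = (0.3400, 0.6600).
H(X,Y) = 1.7140 bits; H(Y) = 0.9248 bits.
H(X|Y) = 1.7140 − 0.9248 = 0.7892 bits.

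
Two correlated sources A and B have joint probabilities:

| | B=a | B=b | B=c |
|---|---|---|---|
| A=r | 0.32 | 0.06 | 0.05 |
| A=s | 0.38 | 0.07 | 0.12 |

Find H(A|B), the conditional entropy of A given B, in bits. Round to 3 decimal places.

0.974 bits

Marginals: p(A) = (0.4300, 0.5700), p(B) = (0.7000, 0.1300, 0.1700).
H(A|B) = Σ p(B) · H(A|B=·).
  B=a: p=0.7000, H(A|B=a) = 0.9947
  B=b: p=0.1300, H(A|B=b) = 0.9957
  B=c: p=0.1700, H(A|B=c) = 0.8740
Weighted sum = 0.974 bits.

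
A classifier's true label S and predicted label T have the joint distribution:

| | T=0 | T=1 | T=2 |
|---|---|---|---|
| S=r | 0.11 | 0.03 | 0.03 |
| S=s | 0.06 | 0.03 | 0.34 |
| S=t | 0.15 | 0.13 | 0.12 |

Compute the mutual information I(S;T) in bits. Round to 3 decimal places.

Marginals: p(S) = (0.1700, 0.4300, 0.4000), p(T) = (0.3200, 0.1900, 0.4900).
I(S;T) = Σ p(x,y)·log₂[p(x,y)/(p(x)p(y))].
  (r,0): 0.11·log₂(2.0221) = 0.1117
  (r,1): 0.03·log₂(0.9288) = -0.0032
  (r,2): 0.03·log₂(0.3601) = -0.0442
  (s,0): 0.06·log₂(0.4360) = -0.0718
  (s,1): 0.03·log₂(0.3672) = -0.0434
  (s,2): 0.34·log₂(1.6137) = 0.2347
  (t,0): 0.15·log₂(1.1719) = 0.0343
  (t,1): 0.13·log₂(1.7105) = 0.1007
  (t,2): 0.12·log₂(0.6122) = -0.0849
Sum = 0.234 bits.

0.234 bits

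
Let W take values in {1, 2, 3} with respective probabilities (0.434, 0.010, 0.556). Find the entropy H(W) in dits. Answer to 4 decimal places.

0.3191 dits

H(W) = −Σ p·log₁₀ p.
  −(0.434)·log₁₀(0.434) = 0.15733
  −(0.010)·log₁₀(0.010) = 0.02000
  −(0.556)·log₁₀(0.556) = 0.14174
Sum: 0.15733 + 0.02000 + 0.14174 = 0.3191 dits.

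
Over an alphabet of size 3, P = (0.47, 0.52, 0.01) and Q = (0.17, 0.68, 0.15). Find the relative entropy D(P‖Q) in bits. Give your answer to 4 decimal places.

D(P‖Q) = Σ p·log₂(p/q).
  0.47·log₂(0.47/0.17) = 0.68955
  0.52·log₂(0.52/0.68) = -0.20125
  0.01·log₂(0.01/0.15) = -0.03907
D(P‖Q) = 0.4492 bits.

0.4492 bits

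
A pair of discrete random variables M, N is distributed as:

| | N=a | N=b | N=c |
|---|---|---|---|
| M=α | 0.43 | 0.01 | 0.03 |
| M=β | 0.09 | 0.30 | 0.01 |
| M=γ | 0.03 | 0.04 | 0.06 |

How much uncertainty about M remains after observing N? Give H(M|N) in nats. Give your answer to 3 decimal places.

0.614 nats

Marginals: p(M) = (0.4700, 0.4000, 0.1300), p(N) = (0.5500, 0.3500, 0.1000).
H(M|N) = Σ p(N) · H(M|N=·).
  N=a: p=0.5500, H(M|N=a) = 0.6473
  N=b: p=0.3500, H(M|N=b) = 0.4816
  N=c: p=0.1000, H(M|N=c) = 0.8979
Weighted sum = 0.614 nats.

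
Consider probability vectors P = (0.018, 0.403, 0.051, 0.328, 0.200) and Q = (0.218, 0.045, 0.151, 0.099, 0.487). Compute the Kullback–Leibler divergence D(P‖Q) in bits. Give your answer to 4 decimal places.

1.4400 bits

D(P‖Q) = Σ p·log₂(p/q).
  0.018·log₂(0.018/0.218) = -0.06477
  0.403·log₂(0.403/0.045) = 1.27460
  0.051·log₂(0.051/0.151) = -0.07986
  0.328·log₂(0.328/0.099) = 0.56685
  0.200·log₂(0.200/0.487) = -0.25678
D(P‖Q) = 1.4400 bits.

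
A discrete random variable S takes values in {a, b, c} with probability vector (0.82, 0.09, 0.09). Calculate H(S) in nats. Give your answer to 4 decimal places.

H(S) = −Σ p·ln p.
  −(0.82)·ln(0.82) = 0.16273
  −(0.09)·ln(0.09) = 0.21672
  −(0.09)·ln(0.09) = 0.21672
Sum: 0.16273 + 0.21672 + 0.21672 = 0.5962 nats.

0.5962 nats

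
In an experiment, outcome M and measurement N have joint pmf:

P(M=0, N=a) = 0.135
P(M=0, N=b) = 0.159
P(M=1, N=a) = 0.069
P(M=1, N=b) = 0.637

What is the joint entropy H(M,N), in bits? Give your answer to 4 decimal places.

H(M,N) = −Σ p(x,y)·log₂ p(x,y) over all 4 cells.
  cell (0,a): −0.135·log₂0.135 = 0.39001
  cell (0,b): −0.159·log₂0.159 = 0.42181
  cell (1,a): −0.069·log₂0.069 = 0.26615
  cell (1,b): −0.637·log₂0.637 = 0.41445
Sum = 1.4924 bits.

1.4924 bits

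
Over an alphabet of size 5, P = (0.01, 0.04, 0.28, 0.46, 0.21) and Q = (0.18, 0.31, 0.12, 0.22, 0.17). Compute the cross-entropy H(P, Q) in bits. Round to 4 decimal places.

H(P,Q) = −Σ p·log₂ q.
  −0.01·log₂(0.18) = 0.02474
  −0.04·log₂(0.31) = 0.06759
  −0.28·log₂(0.12) = 0.85649
  −0.46·log₂(0.22) = 1.00484
  −0.21·log₂(0.17) = 0.53684
H(P,Q) = 2.4905 bits.

2.4905 bits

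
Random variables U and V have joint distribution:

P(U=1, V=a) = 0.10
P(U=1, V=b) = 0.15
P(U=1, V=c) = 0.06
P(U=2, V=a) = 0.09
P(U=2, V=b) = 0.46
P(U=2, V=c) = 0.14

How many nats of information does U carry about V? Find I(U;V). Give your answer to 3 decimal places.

0.025 nats

Marginals: p(U) = (0.3100, 0.6900), p(V) = (0.1900, 0.6100, 0.2000).
I(U;V) = Σ p(x,y)·ln[p(x,y)/(p(x)p(y))].
  (1,a): 0.10·ln(1.6978) = 0.0529
  (1,b): 0.15·ln(0.7932) = -0.0347
  (1,c): 0.06·ln(0.9677) = -0.0020
  (2,a): 0.09·ln(0.6865) = -0.0339
  (2,b): 0.46·ln(1.0929) = 0.0409
  (2,c): 0.14·ln(1.0145) = 0.0020
Sum = 0.025 nats.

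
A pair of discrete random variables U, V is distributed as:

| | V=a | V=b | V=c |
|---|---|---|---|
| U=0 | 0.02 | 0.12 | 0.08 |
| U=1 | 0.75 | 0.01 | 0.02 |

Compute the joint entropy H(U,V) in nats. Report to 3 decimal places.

H(U,V) = −Σ p(x,y)·ln p(x,y) over all 6 cells.
  cell (0,a): −0.02·ln0.02 = 0.0782
  cell (0,b): −0.12·ln0.12 = 0.2544
  cell (0,c): −0.08·ln0.08 = 0.2021
  cell (1,a): −0.75·ln0.75 = 0.2158
  cell (1,b): −0.01·ln0.01 = 0.0461
  cell (1,c): −0.02·ln0.02 = 0.0782
Sum = 0.875 nats.

0.875 nats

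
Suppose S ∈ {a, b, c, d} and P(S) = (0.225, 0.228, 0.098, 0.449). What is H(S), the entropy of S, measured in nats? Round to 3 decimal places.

1.260 nats

H(S) = −Σ p·ln p.
  −(0.225)·ln(0.225) = 0.3356
  −(0.228)·ln(0.228) = 0.3371
  −(0.098)·ln(0.098) = 0.2276
  −(0.449)·ln(0.449) = 0.3595
Sum: 0.3356 + 0.3371 + 0.2276 + 0.3595 = 1.260 nats.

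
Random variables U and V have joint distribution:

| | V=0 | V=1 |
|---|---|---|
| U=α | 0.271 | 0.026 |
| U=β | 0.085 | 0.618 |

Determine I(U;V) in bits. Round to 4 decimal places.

Marginals: p(U) = (0.2970, 0.7030), p(V) = (0.3560, 0.6440).
I(U;V) = Σ p(x,y)·log₂[p(x,y)/(p(x)p(y))].
  (α,0): 0.271·log₂(2.5631) = 0.36799
  (α,1): 0.026·log₂(0.1359) = -0.07485
  (β,0): 0.085·log₂(0.3396) = -0.13242
  (β,1): 0.618·log₂(1.3650) = 0.27745
Sum = 0.4382 bits.

0.4382 bits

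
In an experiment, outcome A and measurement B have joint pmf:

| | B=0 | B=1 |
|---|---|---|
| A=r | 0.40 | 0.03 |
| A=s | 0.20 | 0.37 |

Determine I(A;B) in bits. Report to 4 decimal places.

Marginals: p(A) = (0.4300, 0.5700), p(B) = (0.6000, 0.4000).
I(A;B) = Σ p(x,y)·log₂[p(x,y)/(p(x)p(y))].
  (r,0): 0.40·log₂(1.5504) = 0.25305
  (r,1): 0.03·log₂(0.1744) = -0.07558
  (s,0): 0.20·log₂(0.5848) = -0.15480
  (s,1): 0.37·log₂(1.6228) = 0.25844
Sum = 0.2811 bits.

0.2811 bits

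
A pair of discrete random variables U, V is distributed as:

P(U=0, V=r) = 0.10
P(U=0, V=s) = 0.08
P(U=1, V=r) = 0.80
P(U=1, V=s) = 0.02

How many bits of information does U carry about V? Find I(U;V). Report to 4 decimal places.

0.1550 bits

Marginals: p(U) = (0.1800, 0.8200), p(V) = (0.9000, 0.1000).
I(U;V) = Σ p(x,y)·log₂[p(x,y)/(p(x)p(y))].
  (0,r): 0.10·log₂(0.6173) = -0.06960
  (0,s): 0.08·log₂(4.4444) = 0.17216
  (1,r): 0.80·log₂(1.0840) = 0.09310
  (1,s): 0.02·log₂(0.2439) = -0.04071
Sum = 0.1550 bits.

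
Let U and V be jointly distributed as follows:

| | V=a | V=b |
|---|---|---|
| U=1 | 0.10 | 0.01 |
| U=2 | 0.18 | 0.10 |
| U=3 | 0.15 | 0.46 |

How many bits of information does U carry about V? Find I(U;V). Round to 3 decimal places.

Marginals: p(U) = (0.1100, 0.2800, 0.6100), p(V) = (0.4300, 0.5700).
I(U;V) = H(U) + H(V) − H(U,V).
H(U) = 1.2995, H(V) = 0.9858, H(U,V) = 2.1020.
I(U;V) = 1.2995 + 0.9858 − 2.1020 = 0.183 bits.

0.183 bits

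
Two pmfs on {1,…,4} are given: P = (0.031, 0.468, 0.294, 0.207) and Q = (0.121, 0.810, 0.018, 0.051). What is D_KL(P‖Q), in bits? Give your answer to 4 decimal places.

D(P‖Q) = Σ p·log₂(p/q).
  0.031·log₂(0.031/0.121) = -0.06090
  0.468·log₂(0.468/0.810) = -0.37038
  0.294·log₂(0.294/0.018) = 1.18475
  0.207·log₂(0.207/0.051) = 0.41836
D(P‖Q) = 1.1718 bits.

1.1718 bits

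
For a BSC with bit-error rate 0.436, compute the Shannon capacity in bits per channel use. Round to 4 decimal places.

Binary symmetric channel: C = 1 − h₂(ε) where h₂ is the binary entropy function.
h₂(0.436) = −0.436·log₂0.436 − 0.564·log₂0.564 = 0.9881.
C = 1 − 0.9881 = 0.0119 bits per channel use.

0.0119 bits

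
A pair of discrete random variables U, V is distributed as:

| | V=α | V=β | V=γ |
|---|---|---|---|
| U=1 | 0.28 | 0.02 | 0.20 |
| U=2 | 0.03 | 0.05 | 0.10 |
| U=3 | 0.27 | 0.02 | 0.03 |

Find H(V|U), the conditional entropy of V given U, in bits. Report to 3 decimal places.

Chain rule: H(V|U) = H(U,V) − H(U).
Marginals: p(U) = (0.5000, 0.1800, 0.3200), p(V) = (0.5800, 0.0900, 0.3300).
H(U,V) = 2.5662 bits; H(U) = 1.4713 bits.
H(V|U) = 2.5662 − 1.4713 = 1.095 bits.

1.095 bits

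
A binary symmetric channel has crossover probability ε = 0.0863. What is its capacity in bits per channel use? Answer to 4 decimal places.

0.5760 bits

Binary symmetric channel: C = 1 − h₂(ε) where h₂ is the binary entropy function.
h₂(0.0863) = −0.0863·log₂0.0863 − 0.9137·log₂0.9137 = 0.4240.
C = 1 − 0.4240 = 0.5760 bits per channel use.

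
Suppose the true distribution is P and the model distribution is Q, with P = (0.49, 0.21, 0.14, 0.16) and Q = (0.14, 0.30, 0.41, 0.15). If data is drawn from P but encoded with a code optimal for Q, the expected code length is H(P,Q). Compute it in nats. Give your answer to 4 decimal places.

1.6446 nats

H(P,Q) = −Σ p·ln q.
  −0.49·ln(0.14) = 0.96340
  −0.21·ln(0.30) = 0.25283
  −0.14·ln(0.41) = 0.12482
  −0.16·ln(0.15) = 0.30354
H(P,Q) = 1.6446 nats.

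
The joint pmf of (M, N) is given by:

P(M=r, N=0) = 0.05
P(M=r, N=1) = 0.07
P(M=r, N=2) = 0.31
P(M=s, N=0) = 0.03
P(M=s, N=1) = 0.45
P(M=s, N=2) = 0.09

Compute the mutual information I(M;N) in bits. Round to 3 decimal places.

Marginals: p(M) = (0.4300, 0.5700), p(N) = (0.0800, 0.5200, 0.4000).
I(M;N) = H(M) + H(N) − H(M,N).
H(M) = 0.9858, H(N) = 1.3109, H(M,N) = 1.9913.
I(M;N) = 0.9858 + 1.3109 − 1.9913 = 0.305 bits.

0.305 bits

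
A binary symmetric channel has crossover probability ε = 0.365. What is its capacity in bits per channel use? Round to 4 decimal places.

0.0532 bits

Binary symmetric channel: C = 1 − h₂(ε) where h₂ is the binary entropy function.
h₂(0.365) = −0.365·log₂0.365 − 0.635·log₂0.635 = 0.9468.
C = 1 − 0.9468 = 0.0532 bits per channel use.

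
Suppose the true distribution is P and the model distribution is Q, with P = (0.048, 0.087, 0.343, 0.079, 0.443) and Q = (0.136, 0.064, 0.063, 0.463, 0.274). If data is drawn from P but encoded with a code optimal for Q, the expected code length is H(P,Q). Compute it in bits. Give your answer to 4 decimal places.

2.7664 bits

H(P,Q) = −Σ p·log₂ q.
  −0.048·log₂(0.136) = 0.13816
  −0.087·log₂(0.064) = 0.34502
  −0.343·log₂(0.063) = 1.36806
  −0.079·log₂(0.463) = 0.08776
  −0.443·log₂(0.274) = 0.82741
H(P,Q) = 2.7664 bits.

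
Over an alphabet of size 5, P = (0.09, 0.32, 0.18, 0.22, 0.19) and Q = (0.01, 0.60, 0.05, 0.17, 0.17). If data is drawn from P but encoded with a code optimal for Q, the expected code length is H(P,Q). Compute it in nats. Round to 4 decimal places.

1.8437 nats

H(P,Q) = −Σ p·ln q.
  −0.09·ln(0.01) = 0.41447
  −0.32·ln(0.60) = 0.16346
  −0.18·ln(0.05) = 0.53923
  −0.22·ln(0.17) = 0.38983
  −0.19·ln(0.17) = 0.33667
H(P,Q) = 1.8437 nats.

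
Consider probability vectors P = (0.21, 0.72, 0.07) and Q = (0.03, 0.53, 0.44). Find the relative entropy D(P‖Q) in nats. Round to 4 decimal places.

D(P‖Q) = Σ p·ln(p/q).
  0.21·ln(0.21/0.03) = 0.40864
  0.72·ln(0.72/0.53) = 0.22059
  0.07·ln(0.07/0.44) = -0.12868
D(P‖Q) = 0.5006 nats.

0.5006 nats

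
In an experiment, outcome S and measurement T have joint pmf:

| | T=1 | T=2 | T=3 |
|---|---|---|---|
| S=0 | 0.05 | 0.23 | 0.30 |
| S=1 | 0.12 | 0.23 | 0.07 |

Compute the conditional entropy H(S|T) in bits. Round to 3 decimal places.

Chain rule: H(S|T) = H(S,T) − H(T).
Marginals: p(S) = (0.5800, 0.4200), p(T) = (0.1700, 0.4600, 0.3700).
H(S,T) = 2.3481 bits; H(T) = 1.4807 bits.
H(S|T) = 2.3481 − 1.4807 = 0.867 bits.

0.867 bits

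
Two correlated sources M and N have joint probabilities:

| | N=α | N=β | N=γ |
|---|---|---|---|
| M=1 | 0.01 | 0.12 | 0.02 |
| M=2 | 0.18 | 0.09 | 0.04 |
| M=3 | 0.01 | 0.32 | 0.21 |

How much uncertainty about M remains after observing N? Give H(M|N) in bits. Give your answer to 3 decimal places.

1.096 bits

Chain rule: H(M|N) = H(M,N) − H(N).
Marginals: p(M) = (0.1500, 0.3100, 0.5400), p(N) = (0.2000, 0.5300, 0.2700).
H(M,N) = 2.5554 bits; H(N) = 1.4599 bits.
H(M|N) = 2.5554 − 1.4599 = 1.096 bits.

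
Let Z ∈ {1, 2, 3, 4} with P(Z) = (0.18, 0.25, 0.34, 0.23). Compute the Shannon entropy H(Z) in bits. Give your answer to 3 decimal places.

H(Z) = −Σ p·log₂ p.
  −(0.18)·log₂(0.18) = 0.4453
  −(0.25)·log₂(0.25) = 0.5000
  −(0.34)·log₂(0.34) = 0.5292
  −(0.23)·log₂(0.23) = 0.4877
Sum: 0.4453 + 0.5000 + 0.5292 + 0.4877 = 1.962 bits.

1.962 bits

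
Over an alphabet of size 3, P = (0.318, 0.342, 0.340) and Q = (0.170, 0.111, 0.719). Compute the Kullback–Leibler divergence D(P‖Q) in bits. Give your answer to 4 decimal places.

D(P‖Q) = Σ p·log₂(p/q).
  0.318·log₂(0.318/0.170) = 0.28731
  0.342·log₂(0.342/0.111) = 0.55522
  0.340·log₂(0.340/0.719) = -0.36736
D(P‖Q) = 0.4752 bits.

0.4752 bits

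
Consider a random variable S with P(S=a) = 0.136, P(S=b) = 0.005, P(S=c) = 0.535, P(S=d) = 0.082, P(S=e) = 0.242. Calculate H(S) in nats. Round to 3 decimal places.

1.181 nats

H(S) = −Σ p·ln p.
  −(0.136)·ln(0.136) = 0.2713
  −(0.005)·ln(0.005) = 0.0265
  −(0.535)·ln(0.535) = 0.3346
  −(0.082)·ln(0.082) = 0.2051
  −(0.242)·ln(0.242) = 0.3434
Sum: 0.2713 + 0.0265 + 0.3346 + 0.2051 + 0.3434 = 1.181 nats.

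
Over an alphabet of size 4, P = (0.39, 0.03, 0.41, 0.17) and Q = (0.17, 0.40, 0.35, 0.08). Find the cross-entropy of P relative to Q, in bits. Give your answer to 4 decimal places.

H(P,Q) = −Σ p·log₂ q.
  −0.39·log₂(0.17) = 0.99699
  −0.03·log₂(0.40) = 0.03966
  −0.41·log₂(0.35) = 0.62098
  −0.17·log₂(0.08) = 0.61946
H(P,Q) = 2.2771 bits.

2.2771 bits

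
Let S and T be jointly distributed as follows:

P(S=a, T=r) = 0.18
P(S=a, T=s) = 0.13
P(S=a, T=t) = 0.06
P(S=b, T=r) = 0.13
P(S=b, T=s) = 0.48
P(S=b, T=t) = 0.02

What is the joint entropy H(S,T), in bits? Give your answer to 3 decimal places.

2.075 bits

H(S,T) = −Σ p(x,y)·log₂ p(x,y) over all 6 cells.
  cell (a,r): −0.18·log₂0.18 = 0.4453
  cell (a,s): −0.13·log₂0.13 = 0.3826
  cell (a,t): −0.06·log₂0.06 = 0.2435
  cell (b,r): −0.13·log₂0.13 = 0.3826
  cell (b,s): −0.48·log₂0.48 = 0.5083
  cell (b,t): −0.02·log₂0.02 = 0.1129
Sum = 2.075 bits.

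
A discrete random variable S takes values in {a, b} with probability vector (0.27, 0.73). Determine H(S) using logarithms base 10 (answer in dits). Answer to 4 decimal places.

0.2533 dits

H(S) = −Σ p·log₁₀ p.
  −(0.27)·log₁₀(0.27) = 0.15353
  −(0.73)·log₁₀(0.73) = 0.09977
Sum: 0.15353 + 0.09977 = 0.2533 dits.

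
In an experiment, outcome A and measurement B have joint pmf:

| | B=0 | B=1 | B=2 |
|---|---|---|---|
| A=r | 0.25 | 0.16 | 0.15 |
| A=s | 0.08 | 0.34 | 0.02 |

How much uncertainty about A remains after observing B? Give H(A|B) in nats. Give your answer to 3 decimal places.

0.558 nats

Marginals: p(A) = (0.5600, 0.4400), p(B) = (0.3300, 0.5000, 0.1700).
H(A|B) = Σ p(B) · H(A|B=·).
  B=0: p=0.3300, H(A|B=0) = 0.5539
  B=1: p=0.5000, H(A|B=1) = 0.6269
  B=2: p=0.1700, H(A|B=2) = 0.3622
Weighted sum = 0.558 nats.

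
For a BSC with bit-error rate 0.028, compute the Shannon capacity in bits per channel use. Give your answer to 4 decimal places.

0.8157 bits

Binary symmetric channel: C = 1 − h₂(ε) where h₂ is the binary entropy function.
h₂(0.028) = −0.028·log₂0.028 − 0.972·log₂0.972 = 0.1843.
C = 1 − 0.1843 = 0.8157 bits per channel use.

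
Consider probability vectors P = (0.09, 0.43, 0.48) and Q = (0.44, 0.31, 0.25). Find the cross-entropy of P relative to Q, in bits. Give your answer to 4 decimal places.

H(P,Q) = −Σ p·log₂ q.
  −0.09·log₂(0.44) = 0.10660
  −0.43·log₂(0.31) = 0.72655
  −0.48·log₂(0.25) = 0.96000
H(P,Q) = 1.7932 bits.

1.7932 bits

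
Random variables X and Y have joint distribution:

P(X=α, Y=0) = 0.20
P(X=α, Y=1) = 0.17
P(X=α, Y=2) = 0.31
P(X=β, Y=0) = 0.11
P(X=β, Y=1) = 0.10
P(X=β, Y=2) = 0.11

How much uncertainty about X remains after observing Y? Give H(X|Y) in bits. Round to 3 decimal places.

Marginals: p(X) = (0.6800, 0.3200), p(Y) = (0.3100, 0.2700, 0.4200).
H(X|Y) = Σ p(Y) · H(X|Y=·).
  Y=0: p=0.3100, H(X|Y=0) = 0.9383
  Y=1: p=0.2700, H(X|Y=1) = 0.9510
  Y=2: p=0.4200, H(X|Y=2) = 0.8296
Weighted sum = 0.896 bits.

0.896 bits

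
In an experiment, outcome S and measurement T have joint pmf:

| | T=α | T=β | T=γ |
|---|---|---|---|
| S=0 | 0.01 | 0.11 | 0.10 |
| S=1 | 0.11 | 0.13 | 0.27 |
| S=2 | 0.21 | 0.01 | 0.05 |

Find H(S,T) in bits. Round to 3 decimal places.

2.747 bits

H(S,T) = −Σ p(x,y)·log₂ p(x,y) over all 9 cells.
  cell (0,α): −0.01·log₂0.01 = 0.0664
  cell (0,β): −0.11·log₂0.11 = 0.3503
  cell (0,γ): −0.10·log₂0.10 = 0.3322
  cell (1,α): −0.11·log₂0.11 = 0.3503
  cell (1,β): −0.13·log₂0.13 = 0.3826
  cell (1,γ): −0.27·log₂0.27 = 0.5100
  cell (2,α): −0.21·log₂0.21 = 0.4728
  cell (2,β): −0.01·log₂0.01 = 0.0664
  cell (2,γ): −0.05·log₂0.05 = 0.2161
Sum = 2.747 bits.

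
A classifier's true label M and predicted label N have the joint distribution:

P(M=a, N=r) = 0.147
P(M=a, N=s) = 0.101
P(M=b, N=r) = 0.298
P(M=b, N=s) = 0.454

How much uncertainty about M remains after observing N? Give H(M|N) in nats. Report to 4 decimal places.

Chain rule: H(M|N) = H(M,N) − H(N).
Marginals: p(M) = (0.2480, 0.7520), p(N) = (0.4450, 0.5550).
H(M,N) = 1.2327 nats; H(N) = 0.6871 nats.
H(M|N) = 1.2327 − 0.6871 = 0.5456 nats.

0.5456 nats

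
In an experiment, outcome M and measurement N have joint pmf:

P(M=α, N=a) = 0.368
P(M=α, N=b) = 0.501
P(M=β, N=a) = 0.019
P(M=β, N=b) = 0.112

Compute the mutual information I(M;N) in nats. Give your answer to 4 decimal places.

0.0210 nats

Marginals: p(M) = (0.8690, 0.1310), p(N) = (0.3870, 0.6130).
I(M;N) = Σ p(x,y)·ln[p(x,y)/(p(x)p(y))].
  (α,a): 0.368·ln(1.0943) = 0.03315
  (α,b): 0.501·ln(0.9405) = -0.03073
  (β,a): 0.019·ln(0.3748) = -0.01865
  (β,b): 0.112·ln(1.3947) = 0.03726
Sum = 0.0210 nats.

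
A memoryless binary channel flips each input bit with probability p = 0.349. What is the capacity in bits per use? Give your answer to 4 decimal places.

0.0668 bits

Binary symmetric channel: C = 1 − h₂(ε) where h₂ is the binary entropy function.
h₂(0.349) = −0.349·log₂0.349 − 0.651·log₂0.651 = 0.9332.
C = 1 − 0.9332 = 0.0668 bits per channel use.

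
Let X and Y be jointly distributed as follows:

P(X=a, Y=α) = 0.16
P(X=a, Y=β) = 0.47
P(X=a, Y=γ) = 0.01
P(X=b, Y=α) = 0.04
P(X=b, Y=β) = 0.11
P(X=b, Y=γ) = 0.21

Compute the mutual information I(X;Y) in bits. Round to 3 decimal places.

0.333 bits

Marginals: p(X) = (0.6400, 0.3600), p(Y) = (0.2000, 0.5800, 0.2200).
I(X;Y) = H(X) + H(Y) − H(X,Y).
H(X) = 0.9427, H(Y) = 1.4008, H(X,Y) = 2.0103.
I(X;Y) = 0.9427 + 1.4008 − 2.0103 = 0.333 bits.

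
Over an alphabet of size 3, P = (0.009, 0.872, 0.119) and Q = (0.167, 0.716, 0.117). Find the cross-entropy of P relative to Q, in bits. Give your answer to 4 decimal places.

0.8119 bits

H(P,Q) = −Σ p·log₂ q.
  −0.009·log₂(0.167) = 0.02324
  −0.872·log₂(0.716) = 0.42028
  −0.119·log₂(0.117) = 0.36835
H(P,Q) = 0.8119 bits.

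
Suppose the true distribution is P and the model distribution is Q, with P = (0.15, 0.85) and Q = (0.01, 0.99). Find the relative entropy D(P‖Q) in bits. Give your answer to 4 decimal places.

0.3991 bits

D(P‖Q) = Σ p·log₂(p/q).
  0.15·log₂(0.15/0.01) = 0.58603
  0.85·log₂(0.85/0.99) = -0.18697
D(P‖Q) = 0.3991 bits.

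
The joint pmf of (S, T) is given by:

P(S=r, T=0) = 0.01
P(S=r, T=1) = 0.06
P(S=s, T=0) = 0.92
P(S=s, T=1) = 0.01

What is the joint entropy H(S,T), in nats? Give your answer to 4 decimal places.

H(S,T) = −Σ p(x,y)·ln p(x,y) over all 4 cells.
  cell (r,0): −0.01·ln0.01 = 0.04605
  cell (r,1): −0.06·ln0.06 = 0.16880
  cell (s,0): −0.92·ln0.92 = 0.07671
  cell (s,1): −0.01·ln0.01 = 0.04605
Sum = 0.3376 nats.

0.3376 nats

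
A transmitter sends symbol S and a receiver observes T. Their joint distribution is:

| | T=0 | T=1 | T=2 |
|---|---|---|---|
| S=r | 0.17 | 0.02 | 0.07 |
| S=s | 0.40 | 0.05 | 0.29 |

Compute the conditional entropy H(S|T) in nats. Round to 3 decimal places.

0.567 nats

Chain rule: H(S|T) = H(S,T) − H(T).
Marginals: p(S) = (0.2600, 0.7400), p(T) = (0.5700, 0.0700, 0.3600).
H(S,T) = 1.4409 nats; H(T) = 0.8744 nats.
H(S|T) = 1.4409 − 0.8744 = 0.567 nats.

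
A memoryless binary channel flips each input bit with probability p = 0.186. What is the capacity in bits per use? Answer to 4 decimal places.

0.3070 bits

Binary symmetric channel: C = 1 − h₂(ε) where h₂ is the binary entropy function.
h₂(0.186) = −0.186·log₂0.186 − 0.814·log₂0.814 = 0.6930.
C = 1 − 0.6930 = 0.3070 bits per channel use.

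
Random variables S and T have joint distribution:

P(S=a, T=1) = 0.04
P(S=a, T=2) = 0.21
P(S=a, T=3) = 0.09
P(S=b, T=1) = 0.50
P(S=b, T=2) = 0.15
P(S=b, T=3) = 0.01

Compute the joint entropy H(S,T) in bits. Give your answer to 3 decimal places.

H(S,T) = −Σ p(x,y)·log₂ p(x,y) over all 6 cells.
  cell (a,1): −0.04·log₂0.04 = 0.1858
  cell (a,2): −0.21·log₂0.21 = 0.4728
  cell (a,3): −0.09·log₂0.09 = 0.3127
  cell (b,1): −0.50·log₂0.50 = 0.5000
  cell (b,2): −0.15·log₂0.15 = 0.4105
  cell (b,3): −0.01·log₂0.01 = 0.0664
Sum = 1.948 bits.

1.948 bits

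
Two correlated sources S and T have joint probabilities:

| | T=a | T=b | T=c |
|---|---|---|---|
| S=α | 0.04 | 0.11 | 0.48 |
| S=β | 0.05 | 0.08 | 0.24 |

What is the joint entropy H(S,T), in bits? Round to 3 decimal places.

H(S,T) = −Σ p(x,y)·log₂ p(x,y) over all 6 cells.
  cell (α,a): −0.04·log₂0.04 = 0.1858
  cell (α,b): −0.11·log₂0.11 = 0.3503
  cell (α,c): −0.48·log₂0.48 = 0.5083
  cell (β,a): −0.05·log₂0.05 = 0.2161
  cell (β,b): −0.08·log₂0.08 = 0.2915
  cell (β,c): −0.24·log₂0.24 = 0.4941
Sum = 2.046 bits.

2.046 bits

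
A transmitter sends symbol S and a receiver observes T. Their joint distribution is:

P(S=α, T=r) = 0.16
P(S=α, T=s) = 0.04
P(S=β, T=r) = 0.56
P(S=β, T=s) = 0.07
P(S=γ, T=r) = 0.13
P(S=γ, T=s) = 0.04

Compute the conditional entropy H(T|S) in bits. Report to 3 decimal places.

Marginals: p(S) = (0.2000, 0.6300, 0.1700), p(T) = (0.8500, 0.1500).
H(T|S) = Σ p(S) · H(T|S=·).
  S=α: p=0.2000, H(T|S=α) = 0.7219
  S=β: p=0.6300, H(T|S=β) = 0.5033
  S=γ: p=0.1700, H(T|S=γ) = 0.7871
Weighted sum = 0.595 bits.

0.595 bits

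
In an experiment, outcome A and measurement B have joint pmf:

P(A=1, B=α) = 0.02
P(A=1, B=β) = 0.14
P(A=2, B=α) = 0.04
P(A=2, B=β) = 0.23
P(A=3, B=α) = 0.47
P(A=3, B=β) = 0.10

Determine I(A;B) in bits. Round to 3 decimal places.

Marginals: p(A) = (0.1600, 0.2700, 0.5700), p(B) = (0.5300, 0.4700).
I(A;B) = H(A) + H(B) − H(A,B).
H(A) = 1.3953, H(B) = 0.9974, H(A,B) = 2.0276.
I(A;B) = 1.3953 + 0.9974 − 2.0276 = 0.365 bits.

0.365 bits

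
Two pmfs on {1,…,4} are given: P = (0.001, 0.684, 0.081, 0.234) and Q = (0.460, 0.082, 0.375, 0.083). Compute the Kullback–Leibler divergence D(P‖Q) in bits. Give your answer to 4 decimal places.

D(P‖Q) = Σ p·log₂(p/q).
  0.001·log₂(0.001/0.460) = -0.00885
  0.684·log₂(0.684/0.082) = 2.09325
  0.081·log₂(0.081/0.375) = -0.17908
  0.234·log₂(0.234/0.083) = 0.34991
D(P‖Q) = 2.2552 bits.

2.2552 bits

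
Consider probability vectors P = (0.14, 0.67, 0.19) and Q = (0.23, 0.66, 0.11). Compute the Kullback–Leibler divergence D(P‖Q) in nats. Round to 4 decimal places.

D(P‖Q) = Σ p·ln(p/q).
  0.14·ln(0.14/0.23) = -0.06950
  0.67·ln(0.67/0.66) = 0.01008
  0.19·ln(0.19/0.11) = 0.10384
D(P‖Q) = 0.0444 nats.

0.0444 nats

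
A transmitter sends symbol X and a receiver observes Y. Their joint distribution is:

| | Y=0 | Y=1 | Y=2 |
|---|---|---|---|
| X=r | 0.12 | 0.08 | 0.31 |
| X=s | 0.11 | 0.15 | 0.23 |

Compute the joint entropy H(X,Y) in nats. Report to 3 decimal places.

H(X,Y) = −Σ p(x,y)·ln p(x,y) over all 6 cells.
  cell (r,0): −0.12·ln0.12 = 0.2544
  cell (r,1): −0.08·ln0.08 = 0.2021
  cell (r,2): −0.31·ln0.31 = 0.3631
  cell (s,0): −0.11·ln0.11 = 0.2428
  cell (s,1): −0.15·ln0.15 = 0.2846
  cell (s,2): −0.23·ln0.23 = 0.3380
Sum = 1.685 nats.

1.685 nats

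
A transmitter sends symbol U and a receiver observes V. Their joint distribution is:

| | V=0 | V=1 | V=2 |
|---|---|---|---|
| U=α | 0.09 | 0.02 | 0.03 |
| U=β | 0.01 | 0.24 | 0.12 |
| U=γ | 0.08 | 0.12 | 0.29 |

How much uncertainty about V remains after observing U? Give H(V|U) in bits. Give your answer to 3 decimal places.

1.249 bits

Chain rule: H(V|U) = H(U,V) − H(U).
Marginals: p(U) = (0.1400, 0.3700, 0.4900), p(V) = (0.1800, 0.3800, 0.4400).
H(U,V) = 2.6814 bits; H(U) = 1.4321 bits.
H(V|U) = 2.6814 − 1.4321 = 1.249 bits.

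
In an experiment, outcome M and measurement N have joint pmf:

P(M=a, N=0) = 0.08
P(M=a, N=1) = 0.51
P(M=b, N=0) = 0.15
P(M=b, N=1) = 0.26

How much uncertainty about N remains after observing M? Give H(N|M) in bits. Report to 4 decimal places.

Marginals: p(M) = (0.5900, 0.4100), p(N) = (0.2300, 0.7700).
H(N|M) = Σ p(M) · H(N|M=·).
  M=a: p=0.5900, H(N|M=a) = 0.5726
  M=b: p=0.4100, H(N|M=b) = 0.9474
Weighted sum = 0.7263 bits.

0.7263 bits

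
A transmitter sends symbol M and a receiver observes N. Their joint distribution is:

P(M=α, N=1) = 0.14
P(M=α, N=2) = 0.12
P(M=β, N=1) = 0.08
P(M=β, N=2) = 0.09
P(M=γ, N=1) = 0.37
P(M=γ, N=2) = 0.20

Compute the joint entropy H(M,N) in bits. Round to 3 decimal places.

H(M,N) = −Σ p(x,y)·log₂ p(x,y) over all 6 cells.
  cell (α,1): −0.14·log₂0.14 = 0.3971
  cell (α,2): −0.12·log₂0.12 = 0.3671
  cell (β,1): −0.08·log₂0.08 = 0.2915
  cell (β,2): −0.09·log₂0.09 = 0.3127
  cell (γ,1): −0.37·log₂0.37 = 0.5307
  cell (γ,2): −0.20·log₂0.20 = 0.4644
Sum = 2.363 bits.

2.363 bits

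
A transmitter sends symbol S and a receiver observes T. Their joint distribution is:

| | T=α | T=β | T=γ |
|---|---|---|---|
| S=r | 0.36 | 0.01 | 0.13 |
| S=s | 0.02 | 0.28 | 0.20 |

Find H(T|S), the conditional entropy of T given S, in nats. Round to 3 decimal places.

0.742 nats

Chain rule: H(T|S) = H(S,T) − H(S).
Marginals: p(S) = (0.5000, 0.5000), p(T) = (0.3800, 0.2900, 0.3300).
H(S,T) = 1.4356 nats; H(S) = 0.6931 nats.
H(T|S) = 1.4356 − 0.6931 = 0.742 nats.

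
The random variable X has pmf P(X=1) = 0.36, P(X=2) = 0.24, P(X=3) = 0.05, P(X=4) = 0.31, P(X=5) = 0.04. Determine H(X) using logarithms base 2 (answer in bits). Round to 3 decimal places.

1.950 bits

H(X) = −Σ p·log₂ p.
  −(0.36)·log₂(0.36) = 0.5306
  −(0.24)·log₂(0.24) = 0.4941
  −(0.05)·log₂(0.05) = 0.2161
  −(0.31)·log₂(0.31) = 0.5238
  −(0.04)·log₂(0.04) = 0.1858
Sum: 0.5306 + 0.4941 + 0.2161 + 0.5238 + 0.1858 = 1.950 bits.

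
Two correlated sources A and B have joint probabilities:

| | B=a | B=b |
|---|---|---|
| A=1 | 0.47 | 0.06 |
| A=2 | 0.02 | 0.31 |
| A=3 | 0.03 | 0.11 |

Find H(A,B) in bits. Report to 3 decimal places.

H(A,B) = −Σ p(x,y)·log₂ p(x,y) over all 6 cells.
  cell (1,a): −0.47·log₂0.47 = 0.5120
  cell (1,b): −0.06·log₂0.06 = 0.2435
  cell (2,a): −0.02·log₂0.02 = 0.1129
  cell (2,b): −0.31·log₂0.31 = 0.5238
  cell (3,a): −0.03·log₂0.03 = 0.1518
  cell (3,b): −0.11·log₂0.11 = 0.3503
Sum = 1.894 bits.

1.894 bits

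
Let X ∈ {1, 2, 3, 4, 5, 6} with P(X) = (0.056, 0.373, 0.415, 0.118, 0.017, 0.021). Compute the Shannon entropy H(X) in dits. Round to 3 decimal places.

H(X) = −Σ p·log₁₀ p.
  −(0.056)·log₁₀(0.056) = 0.0701
  −(0.373)·log₁₀(0.373) = 0.1598
  −(0.415)·log₁₀(0.415) = 0.1585
  −(0.118)·log₁₀(0.118) = 0.1095
  −(0.017)·log₁₀(0.017) = 0.0301
  −(0.021)·log₁₀(0.021) = 0.0352
Sum: 0.0701 + 0.1598 + 0.1585 + 0.1095 + 0.0301 + 0.0352 = 0.563 dits.

0.563 dits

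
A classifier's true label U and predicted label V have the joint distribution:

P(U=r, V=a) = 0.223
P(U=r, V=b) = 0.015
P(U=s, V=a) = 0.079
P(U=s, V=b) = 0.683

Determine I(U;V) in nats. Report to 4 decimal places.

0.3028 nats

Marginals: p(U) = (0.2380, 0.7620), p(V) = (0.3020, 0.6980).
I(U;V) = Σ p(x,y)·ln[p(x,y)/(p(x)p(y))].
  (r,a): 0.223·ln(3.1026) = 0.25249
  (r,b): 0.015·ln(0.0903) = -0.03607
  (s,a): 0.079·ln(0.3433) = -0.08446
  (s,b): 0.683·ln(1.2841) = 0.17081
Sum = 0.3028 nats.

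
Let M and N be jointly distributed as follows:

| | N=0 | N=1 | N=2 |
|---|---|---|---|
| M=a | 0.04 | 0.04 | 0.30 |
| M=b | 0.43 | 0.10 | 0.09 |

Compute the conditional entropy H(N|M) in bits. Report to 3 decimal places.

1.103 bits

Marginals: p(M) = (0.3800, 0.6200), p(N) = (0.4700, 0.1400, 0.3900).
H(N|M) = Σ p(M) · H(N|M=·).
  M=a: p=0.3800, H(N|M=a) = 0.9530
  M=b: p=0.6200, H(N|M=b) = 1.1949
Weighted sum = 1.103 bits.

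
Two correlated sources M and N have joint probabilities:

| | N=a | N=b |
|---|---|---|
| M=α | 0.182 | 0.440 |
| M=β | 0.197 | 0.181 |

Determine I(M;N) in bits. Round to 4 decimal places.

Marginals: p(M) = (0.6220, 0.3780), p(N) = (0.3790, 0.6210).
I(M;N) = Σ p(x,y)·log₂[p(x,y)/(p(x)p(y))].
  (α,a): 0.182·log₂(0.7720) = -0.06793
  (α,b): 0.440·log₂(1.1391) = 0.08269
  (β,a): 0.197·log₂(1.3751) = 0.09053
  (β,b): 0.181·log₂(0.7711) = -0.06789
Sum = 0.0374 bits.

0.0374 bits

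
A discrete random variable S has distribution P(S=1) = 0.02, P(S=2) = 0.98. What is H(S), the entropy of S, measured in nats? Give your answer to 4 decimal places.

0.0980 nats

H(S) = −Σ p·ln p.
  −(0.02)·ln(0.02) = 0.07824
  −(0.98)·ln(0.98) = 0.01980
Sum: 0.07824 + 0.01980 = 0.0980 nats.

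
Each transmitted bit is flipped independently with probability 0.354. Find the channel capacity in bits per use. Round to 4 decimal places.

0.0624 bits

Binary symmetric channel: C = 1 − h₂(ε) where h₂ is the binary entropy function.
h₂(0.354) = −0.354·log₂0.354 − 0.646·log₂0.646 = 0.9376.
C = 1 − 0.9376 = 0.0624 bits per channel use.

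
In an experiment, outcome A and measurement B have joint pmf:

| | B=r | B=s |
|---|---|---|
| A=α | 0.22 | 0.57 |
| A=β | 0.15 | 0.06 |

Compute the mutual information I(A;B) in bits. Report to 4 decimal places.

Marginals: p(A) = (0.7900, 0.2100), p(B) = (0.3700, 0.6300).
I(A;B) = H(A) + H(B) − H(A,B).
H(A) = 0.7415, H(B) = 0.9507, H(A,B) = 1.5969.
I(A;B) = 0.7415 + 0.9507 − 1.5969 = 0.0953 bits.

0.0953 bits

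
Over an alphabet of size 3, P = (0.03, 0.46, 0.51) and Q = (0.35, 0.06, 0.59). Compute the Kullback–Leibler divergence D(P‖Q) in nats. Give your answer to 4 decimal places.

0.7890 nats

D(P‖Q) = Σ p·ln(p/q).
  0.03·ln(0.03/0.35) = -0.07370
  0.46·ln(0.46/0.06) = 0.93697
  0.51·ln(0.51/0.59) = -0.07431
D(P‖Q) = 0.7890 nats.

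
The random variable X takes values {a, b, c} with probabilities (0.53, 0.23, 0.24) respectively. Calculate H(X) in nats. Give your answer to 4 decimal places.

H(X) = −Σ p·ln p.
  −(0.53)·ln(0.53) = 0.33649
  −(0.23)·ln(0.23) = 0.33803
  −(0.24)·ln(0.24) = 0.34251
Sum: 0.33649 + 0.33803 + 0.34251 = 1.0170 nats.

1.0170 nats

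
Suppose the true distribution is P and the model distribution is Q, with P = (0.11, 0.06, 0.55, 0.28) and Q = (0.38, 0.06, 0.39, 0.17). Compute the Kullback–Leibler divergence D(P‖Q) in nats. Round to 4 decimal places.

0.1924 nats

D(P‖Q) = Σ p·ln(p/q).
  0.11·ln(0.11/0.38) = -0.13637
  0.06·ln(0.06/0.06) = 0.00000
  0.55·ln(0.55/0.39) = 0.18907
  0.28·ln(0.28/0.17) = 0.13972
D(P‖Q) = 0.1924 nats.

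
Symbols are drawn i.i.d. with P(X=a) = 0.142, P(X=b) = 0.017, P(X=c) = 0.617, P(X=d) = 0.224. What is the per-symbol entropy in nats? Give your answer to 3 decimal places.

0.980 nats

H(X) = −Σ p·ln p.
  −(0.142)·ln(0.142) = 0.2772
  −(0.017)·ln(0.017) = 0.0693
  −(0.617)·ln(0.617) = 0.2979
  −(0.224)·ln(0.224) = 0.3351
Sum: 0.2772 + 0.0693 + 0.2979 + 0.3351 = 0.980 nats.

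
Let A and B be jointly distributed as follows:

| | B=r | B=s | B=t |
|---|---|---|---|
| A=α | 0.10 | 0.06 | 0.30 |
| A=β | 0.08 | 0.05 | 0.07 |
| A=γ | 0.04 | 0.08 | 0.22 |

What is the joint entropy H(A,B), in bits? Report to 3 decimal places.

2.831 bits

H(A,B) = −Σ p(x,y)·log₂ p(x,y) over all 9 cells.
  cell (α,r): −0.10·log₂0.10 = 0.3322
  cell (α,s): −0.06·log₂0.06 = 0.2435
  cell (α,t): −0.30·log₂0.30 = 0.5211
  cell (β,r): −0.08·log₂0.08 = 0.2915
  cell (β,s): −0.05·log₂0.05 = 0.2161
  cell (β,t): −0.07·log₂0.07 = 0.2686
  cell (γ,r): −0.04·log₂0.04 = 0.1858
  cell (γ,s): −0.08·log₂0.08 = 0.2915
  cell (γ,t): −0.22·log₂0.22 = 0.4806
Sum = 2.831 bits.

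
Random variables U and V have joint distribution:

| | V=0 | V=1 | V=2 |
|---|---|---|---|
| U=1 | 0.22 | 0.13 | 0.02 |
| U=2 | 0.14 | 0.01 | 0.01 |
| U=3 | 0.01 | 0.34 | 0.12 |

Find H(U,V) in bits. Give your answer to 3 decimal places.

H(U,V) = −Σ p(x,y)·log₂ p(x,y) over all 9 cells.
  cell (1,0): −0.22·log₂0.22 = 0.4806
  cell (1,1): −0.13·log₂0.13 = 0.3826
  cell (1,2): −0.02·log₂0.02 = 0.1129
  cell (2,0): −0.14·log₂0.14 = 0.3971
  cell (2,1): −0.01·log₂0.01 = 0.0664
  cell (2,2): −0.01·log₂0.01 = 0.0664
  cell (3,0): −0.01·log₂0.01 = 0.0664
  cell (3,1): −0.34·log₂0.34 = 0.5292
  cell (3,2): −0.12·log₂0.12 = 0.3671
Sum = 2.469 bits.

2.469 bits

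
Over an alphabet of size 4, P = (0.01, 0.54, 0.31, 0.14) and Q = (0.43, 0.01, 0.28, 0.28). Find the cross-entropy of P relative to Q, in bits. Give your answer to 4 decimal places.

H(P,Q) = −Σ p·log₂ q.
  −0.01·log₂(0.43) = 0.01218
  −0.54·log₂(0.01) = 3.58768
  −0.31·log₂(0.28) = 0.56932
  −0.14·log₂(0.28) = 0.25711
H(P,Q) = 4.4263 bits.

4.4263 bits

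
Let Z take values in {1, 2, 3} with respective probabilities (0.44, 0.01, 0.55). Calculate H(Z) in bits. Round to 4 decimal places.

H(Z) = −Σ p·log₂ p.
  −(0.44)·log₂(0.44) = 0.52115
  −(0.01)·log₂(0.01) = 0.06644
  −(0.55)·log₂(0.55) = 0.47437
Sum: 0.52115 + 0.06644 + 0.47437 = 1.0620 bits.

1.0620 bits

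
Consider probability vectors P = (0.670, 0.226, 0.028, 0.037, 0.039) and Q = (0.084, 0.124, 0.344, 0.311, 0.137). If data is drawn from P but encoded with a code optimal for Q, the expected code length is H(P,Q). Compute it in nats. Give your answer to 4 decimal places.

2.2819 nats

H(P,Q) = −Σ p·ln q.
  −0.670·ln(0.084) = 1.65955
  −0.226·ln(0.124) = 0.47177
  −0.028·ln(0.344) = 0.02988
  −0.037·ln(0.311) = 0.04321
  −0.039·ln(0.137) = 0.07752
H(P,Q) = 2.2819 nats.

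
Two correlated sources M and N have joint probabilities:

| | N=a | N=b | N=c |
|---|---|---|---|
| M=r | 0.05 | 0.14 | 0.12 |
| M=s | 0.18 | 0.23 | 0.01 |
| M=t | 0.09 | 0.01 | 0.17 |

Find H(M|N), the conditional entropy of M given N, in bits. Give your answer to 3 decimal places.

1.216 bits

Marginals: p(M) = (0.3100, 0.4200, 0.2700), p(N) = (0.3200, 0.3800, 0.3000).
H(M|N) = Σ p(N) · H(M|N=·).
  N=a: p=0.3200, H(M|N=a) = 1.4001
  N=b: p=0.3800, H(M|N=b) = 1.1073
  N=c: p=0.3000, H(M|N=c) = 1.1567
Weighted sum = 1.216 bits.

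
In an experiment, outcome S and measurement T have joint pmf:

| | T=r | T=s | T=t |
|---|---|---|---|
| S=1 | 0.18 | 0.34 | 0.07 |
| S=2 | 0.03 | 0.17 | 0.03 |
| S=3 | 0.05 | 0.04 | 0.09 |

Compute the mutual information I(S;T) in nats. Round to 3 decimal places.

Marginals: p(S) = (0.5900, 0.2300, 0.1800), p(T) = (0.2600, 0.5500, 0.1900).
I(S;T) = H(S) + H(T) − H(S,T).
H(S) = 0.9580, H(T) = 0.9946, H(S,T) = 1.8685.
I(S;T) = 0.9580 + 0.9946 − 1.8685 = 0.084 nats.

0.084 nats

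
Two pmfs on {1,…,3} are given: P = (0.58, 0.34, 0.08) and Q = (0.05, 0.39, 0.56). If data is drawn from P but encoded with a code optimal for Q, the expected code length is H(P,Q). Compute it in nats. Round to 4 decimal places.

H(P,Q) = −Σ p·ln q.
  −0.58·ln(0.05) = 1.73752
  −0.34·ln(0.39) = 0.32015
  −0.08·ln(0.56) = 0.04639
H(P,Q) = 2.1041 nats.

2.1041 nats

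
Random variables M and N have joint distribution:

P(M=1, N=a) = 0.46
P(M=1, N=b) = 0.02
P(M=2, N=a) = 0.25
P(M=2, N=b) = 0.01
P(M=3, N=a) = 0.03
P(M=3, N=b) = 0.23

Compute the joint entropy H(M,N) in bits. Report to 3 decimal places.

1.834 bits

H(M,N) = −Σ p(x,y)·log₂ p(x,y) over all 6 cells.
  cell (1,a): −0.46·log₂0.46 = 0.5153
  cell (1,b): −0.02·log₂0.02 = 0.1129
  cell (2,a): −0.25·log₂0.25 = 0.5000
  cell (2,b): −0.01·log₂0.01 = 0.0664
  cell (3,a): −0.03·log₂0.03 = 0.1518
  cell (3,b): −0.23·log₂0.23 = 0.4877
Sum = 1.834 bits.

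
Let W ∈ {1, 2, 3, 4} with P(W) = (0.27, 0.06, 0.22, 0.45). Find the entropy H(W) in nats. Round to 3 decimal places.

1.215 nats

H(W) = −Σ p·ln p.
  −(0.27)·ln(0.27) = 0.3535
  −(0.06)·ln(0.06) = 0.1688
  −(0.22)·ln(0.22) = 0.3331
  −(0.45)·ln(0.45) = 0.3593
Sum: 0.3535 + 0.1688 + 0.3331 + 0.3593 = 1.215 nats.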